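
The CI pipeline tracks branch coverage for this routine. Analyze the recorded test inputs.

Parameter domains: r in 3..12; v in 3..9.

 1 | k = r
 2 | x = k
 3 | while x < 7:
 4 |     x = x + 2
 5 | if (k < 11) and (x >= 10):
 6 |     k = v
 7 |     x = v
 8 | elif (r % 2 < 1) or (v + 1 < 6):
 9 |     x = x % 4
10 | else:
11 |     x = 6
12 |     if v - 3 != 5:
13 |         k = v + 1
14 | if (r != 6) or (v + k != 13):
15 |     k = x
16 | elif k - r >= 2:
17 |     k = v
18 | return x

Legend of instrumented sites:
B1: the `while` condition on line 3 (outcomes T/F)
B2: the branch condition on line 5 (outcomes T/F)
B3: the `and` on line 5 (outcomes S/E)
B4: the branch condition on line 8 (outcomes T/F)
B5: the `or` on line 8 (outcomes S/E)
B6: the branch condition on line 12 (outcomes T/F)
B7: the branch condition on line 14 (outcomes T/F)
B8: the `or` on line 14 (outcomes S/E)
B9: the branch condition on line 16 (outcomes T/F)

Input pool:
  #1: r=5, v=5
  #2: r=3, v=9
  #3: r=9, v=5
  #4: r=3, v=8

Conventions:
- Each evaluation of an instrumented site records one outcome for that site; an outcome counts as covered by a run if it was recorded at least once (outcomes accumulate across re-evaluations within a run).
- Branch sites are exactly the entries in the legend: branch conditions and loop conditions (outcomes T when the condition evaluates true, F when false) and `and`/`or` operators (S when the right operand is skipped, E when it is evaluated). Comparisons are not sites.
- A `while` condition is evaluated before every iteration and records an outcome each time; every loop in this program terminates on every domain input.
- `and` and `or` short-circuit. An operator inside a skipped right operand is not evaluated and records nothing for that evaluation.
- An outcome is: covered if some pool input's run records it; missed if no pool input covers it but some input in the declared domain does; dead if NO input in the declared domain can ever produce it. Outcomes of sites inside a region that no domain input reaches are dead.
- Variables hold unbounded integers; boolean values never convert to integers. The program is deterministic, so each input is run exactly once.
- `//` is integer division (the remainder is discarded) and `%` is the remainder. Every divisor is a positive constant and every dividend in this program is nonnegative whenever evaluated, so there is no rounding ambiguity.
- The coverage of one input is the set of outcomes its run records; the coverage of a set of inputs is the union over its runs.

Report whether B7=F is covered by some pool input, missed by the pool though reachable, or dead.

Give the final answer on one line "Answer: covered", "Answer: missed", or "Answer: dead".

no pool input records B7=F
but domain input (r=6, v=7) does record it -> reachable, so missed

Answer: missed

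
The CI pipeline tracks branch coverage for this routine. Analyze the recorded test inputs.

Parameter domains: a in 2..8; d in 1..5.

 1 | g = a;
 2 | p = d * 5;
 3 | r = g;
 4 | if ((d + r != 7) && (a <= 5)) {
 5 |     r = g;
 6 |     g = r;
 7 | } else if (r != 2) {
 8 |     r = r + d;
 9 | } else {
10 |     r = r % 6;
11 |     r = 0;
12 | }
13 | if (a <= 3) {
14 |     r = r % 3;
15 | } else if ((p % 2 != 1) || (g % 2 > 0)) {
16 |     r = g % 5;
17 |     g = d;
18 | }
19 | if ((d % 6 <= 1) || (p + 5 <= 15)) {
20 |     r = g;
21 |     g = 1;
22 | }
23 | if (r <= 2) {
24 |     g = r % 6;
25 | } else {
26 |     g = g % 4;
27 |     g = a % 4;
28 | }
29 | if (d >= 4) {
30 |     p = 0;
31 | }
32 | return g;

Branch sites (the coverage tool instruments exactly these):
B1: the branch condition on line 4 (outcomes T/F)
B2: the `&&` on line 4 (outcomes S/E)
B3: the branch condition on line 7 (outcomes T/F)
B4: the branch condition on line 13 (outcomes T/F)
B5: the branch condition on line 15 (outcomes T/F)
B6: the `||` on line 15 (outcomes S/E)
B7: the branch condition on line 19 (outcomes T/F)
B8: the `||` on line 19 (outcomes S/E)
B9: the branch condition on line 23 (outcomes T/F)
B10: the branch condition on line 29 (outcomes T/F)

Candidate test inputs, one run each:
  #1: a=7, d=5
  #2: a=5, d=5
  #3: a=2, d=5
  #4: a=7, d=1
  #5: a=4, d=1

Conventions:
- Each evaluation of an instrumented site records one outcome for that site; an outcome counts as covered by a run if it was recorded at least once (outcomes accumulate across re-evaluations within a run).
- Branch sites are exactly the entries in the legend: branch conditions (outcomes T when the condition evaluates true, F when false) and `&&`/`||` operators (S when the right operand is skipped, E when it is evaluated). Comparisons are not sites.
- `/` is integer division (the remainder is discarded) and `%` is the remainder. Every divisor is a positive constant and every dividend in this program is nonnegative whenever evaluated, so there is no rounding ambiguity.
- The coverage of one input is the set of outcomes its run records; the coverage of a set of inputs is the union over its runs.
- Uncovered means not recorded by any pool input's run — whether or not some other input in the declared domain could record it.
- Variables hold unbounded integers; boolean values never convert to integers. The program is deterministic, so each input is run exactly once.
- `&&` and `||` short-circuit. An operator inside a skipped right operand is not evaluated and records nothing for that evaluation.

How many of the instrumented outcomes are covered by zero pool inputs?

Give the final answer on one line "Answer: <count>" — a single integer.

input #1 (a=7, d=5): events B2->E, B1->F, B3->T, B4->F, B6->E, B5->T, B8->E, B7->F, B9->T, B10->T; covers B1=F, B2=E, B3=T, B4=F, B5=T, B6=E, B7=F, B8=E, B9=T, B10=T
input #2 (a=5, d=5): events B2->E, B1->T, B4->F, B6->E, B5->T, B8->E, B7->F, B9->T, B10->T; covers B1=T, B2=E, B4=F, B5=T, B6=E, B7=F, B8=E, B9=T, B10=T
input #3 (a=2, d=5): events B2->S, B1->F, B3->F, B4->T, B8->E, B7->F, B9->T, B10->T; covers B1=F, B2=S, B3=F, B4=T, B7=F, B8=E, B9=T, B10=T
input #4 (a=7, d=1): events B2->E, B1->F, B3->T, B4->F, B6->E, B5->T, B8->S, B7->T, B9->T, B10->F; covers B1=F, B2=E, B3=T, B4=F, B5=T, B6=E, B7=T, B8=S, B9=T, B10=F
input #5 (a=4, d=1): events B2->E, B1->T, B4->F, B6->E, B5->F, B8->S, B7->T, B9->F, B10->F; covers B1=T, B2=E, B4=F, B5=F, B6=E, B7=T, B8=S, B9=F, B10=F
union over the pool: B1=T, B1=F, B2=S, B2=E, B3=T, B3=F, B4=T, B4=F, B5=T, B5=F, B6=E, B7=T, B7=F, B8=S, B8=E, B9=T, B9=F, B10=T, B10=F
uncovered (1 of 20): B6=S

Answer: 1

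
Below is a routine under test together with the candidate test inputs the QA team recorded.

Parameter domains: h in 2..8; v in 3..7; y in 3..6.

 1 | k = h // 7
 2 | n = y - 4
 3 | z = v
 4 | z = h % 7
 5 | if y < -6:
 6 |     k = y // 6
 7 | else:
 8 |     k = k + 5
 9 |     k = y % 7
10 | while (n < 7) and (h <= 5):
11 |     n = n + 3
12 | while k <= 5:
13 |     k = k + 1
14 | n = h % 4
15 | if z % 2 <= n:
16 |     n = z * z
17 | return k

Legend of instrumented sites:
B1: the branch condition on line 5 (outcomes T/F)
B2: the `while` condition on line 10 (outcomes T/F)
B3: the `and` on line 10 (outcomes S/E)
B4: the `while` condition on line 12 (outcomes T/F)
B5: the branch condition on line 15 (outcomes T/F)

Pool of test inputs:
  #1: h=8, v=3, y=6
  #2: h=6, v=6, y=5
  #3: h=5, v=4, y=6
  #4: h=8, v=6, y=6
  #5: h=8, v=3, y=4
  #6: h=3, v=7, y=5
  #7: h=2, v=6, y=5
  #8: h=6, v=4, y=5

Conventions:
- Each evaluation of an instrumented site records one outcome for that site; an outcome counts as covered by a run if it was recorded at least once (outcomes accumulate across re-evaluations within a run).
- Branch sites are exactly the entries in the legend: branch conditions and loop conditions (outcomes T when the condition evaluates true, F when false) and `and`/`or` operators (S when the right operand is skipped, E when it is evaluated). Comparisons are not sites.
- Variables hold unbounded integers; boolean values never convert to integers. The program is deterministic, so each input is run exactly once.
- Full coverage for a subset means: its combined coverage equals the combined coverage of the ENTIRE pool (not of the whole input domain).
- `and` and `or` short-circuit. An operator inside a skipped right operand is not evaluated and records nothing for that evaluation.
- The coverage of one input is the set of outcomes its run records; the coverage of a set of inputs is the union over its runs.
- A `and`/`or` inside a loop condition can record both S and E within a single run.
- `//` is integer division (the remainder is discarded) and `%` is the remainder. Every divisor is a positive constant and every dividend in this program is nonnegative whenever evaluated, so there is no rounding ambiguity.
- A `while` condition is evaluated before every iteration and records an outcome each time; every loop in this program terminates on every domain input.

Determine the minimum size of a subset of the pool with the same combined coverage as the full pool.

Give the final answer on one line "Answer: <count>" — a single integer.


input #1, h=8, v=3, y=6: outcomes B1=F, B2=F, B3=E, B4=F, B5=F
input #2, h=6, v=6, y=5: outcomes B1=F, B2=F, B3=E, B4=T, B4=F, B5=T
input #3, h=5, v=4, y=6: outcomes B1=F, B2=T, B2=F, B3=S, B3=E, B4=F, B5=T
input #4, h=8, v=6, y=6: outcomes B1=F, B2=F, B3=E, B4=F, B5=F
input #5, h=8, v=3, y=4: outcomes B1=F, B2=F, B3=E, B4=T, B4=F, B5=F
input #6, h=3, v=7, y=5: outcomes B1=F, B2=T, B2=F, B3=S, B3=E, B4=T, B4=F, B5=T
input #7, h=2, v=6, y=5: outcomes B1=F, B2=T, B2=F, B3=S, B3=E, B4=T, B4=F, B5=T
input #8, h=6, v=4, y=5: outcomes B1=F, B2=F, B3=E, B4=T, B4=F, B5=T
the full pool covers 9 outcomes: B1=F, B2=T, B2=F, B3=S, B3=E, B4=T, B4=F, B5=T, B5=F
size 1 is not enough: best union over all size-1 subsets is 8/9
inputs {1, 6} (size 2) cover everything; no size-2 subset with a lexicographically smaller index list covers all 9
Answer: 2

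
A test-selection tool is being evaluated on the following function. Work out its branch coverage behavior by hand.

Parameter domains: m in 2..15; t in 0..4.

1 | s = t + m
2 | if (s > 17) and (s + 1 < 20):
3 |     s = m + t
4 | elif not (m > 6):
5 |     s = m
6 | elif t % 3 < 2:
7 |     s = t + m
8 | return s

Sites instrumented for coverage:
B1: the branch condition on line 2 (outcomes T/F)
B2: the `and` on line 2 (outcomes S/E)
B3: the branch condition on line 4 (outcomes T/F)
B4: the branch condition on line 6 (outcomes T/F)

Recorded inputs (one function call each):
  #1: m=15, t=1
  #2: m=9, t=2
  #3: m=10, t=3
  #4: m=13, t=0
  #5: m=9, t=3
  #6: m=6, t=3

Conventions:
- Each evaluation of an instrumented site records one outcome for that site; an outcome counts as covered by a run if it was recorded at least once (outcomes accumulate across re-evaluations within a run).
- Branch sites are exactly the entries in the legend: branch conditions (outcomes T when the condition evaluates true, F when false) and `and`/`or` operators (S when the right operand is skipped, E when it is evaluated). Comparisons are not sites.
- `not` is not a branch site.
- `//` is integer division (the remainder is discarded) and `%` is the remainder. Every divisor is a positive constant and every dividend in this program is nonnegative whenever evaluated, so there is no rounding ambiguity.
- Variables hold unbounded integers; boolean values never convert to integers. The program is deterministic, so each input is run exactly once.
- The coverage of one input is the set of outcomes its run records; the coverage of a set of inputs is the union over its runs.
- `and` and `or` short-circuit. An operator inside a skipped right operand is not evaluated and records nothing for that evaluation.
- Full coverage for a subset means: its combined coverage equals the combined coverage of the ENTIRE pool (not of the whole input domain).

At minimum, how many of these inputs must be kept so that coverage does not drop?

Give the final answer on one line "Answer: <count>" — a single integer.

input #1 (m=15, t=1): covers B1=F, B2=S, B3=F, B4=T
input #2 (m=9, t=2): covers B1=F, B2=S, B3=F, B4=F
input #3 (m=10, t=3): covers B1=F, B2=S, B3=F, B4=T
input #4 (m=13, t=0): covers B1=F, B2=S, B3=F, B4=T
input #5 (m=9, t=3): covers B1=F, B2=S, B3=F, B4=T
input #6 (m=6, t=3): covers B1=F, B2=S, B3=T
together the pool reaches 6 outcomes: B1=F, B2=S, B3=T, B3=F, B4=T, B4=F
size 1 is not enough: best union over all size-1 subsets is 4/6
size 2 is not enough: best union over all size-2 subsets is 5/6
the canonical winner is {1, 2, 6}: size 3, full 6-outcome coverage, earliest index list among size-3 covers

Answer: 3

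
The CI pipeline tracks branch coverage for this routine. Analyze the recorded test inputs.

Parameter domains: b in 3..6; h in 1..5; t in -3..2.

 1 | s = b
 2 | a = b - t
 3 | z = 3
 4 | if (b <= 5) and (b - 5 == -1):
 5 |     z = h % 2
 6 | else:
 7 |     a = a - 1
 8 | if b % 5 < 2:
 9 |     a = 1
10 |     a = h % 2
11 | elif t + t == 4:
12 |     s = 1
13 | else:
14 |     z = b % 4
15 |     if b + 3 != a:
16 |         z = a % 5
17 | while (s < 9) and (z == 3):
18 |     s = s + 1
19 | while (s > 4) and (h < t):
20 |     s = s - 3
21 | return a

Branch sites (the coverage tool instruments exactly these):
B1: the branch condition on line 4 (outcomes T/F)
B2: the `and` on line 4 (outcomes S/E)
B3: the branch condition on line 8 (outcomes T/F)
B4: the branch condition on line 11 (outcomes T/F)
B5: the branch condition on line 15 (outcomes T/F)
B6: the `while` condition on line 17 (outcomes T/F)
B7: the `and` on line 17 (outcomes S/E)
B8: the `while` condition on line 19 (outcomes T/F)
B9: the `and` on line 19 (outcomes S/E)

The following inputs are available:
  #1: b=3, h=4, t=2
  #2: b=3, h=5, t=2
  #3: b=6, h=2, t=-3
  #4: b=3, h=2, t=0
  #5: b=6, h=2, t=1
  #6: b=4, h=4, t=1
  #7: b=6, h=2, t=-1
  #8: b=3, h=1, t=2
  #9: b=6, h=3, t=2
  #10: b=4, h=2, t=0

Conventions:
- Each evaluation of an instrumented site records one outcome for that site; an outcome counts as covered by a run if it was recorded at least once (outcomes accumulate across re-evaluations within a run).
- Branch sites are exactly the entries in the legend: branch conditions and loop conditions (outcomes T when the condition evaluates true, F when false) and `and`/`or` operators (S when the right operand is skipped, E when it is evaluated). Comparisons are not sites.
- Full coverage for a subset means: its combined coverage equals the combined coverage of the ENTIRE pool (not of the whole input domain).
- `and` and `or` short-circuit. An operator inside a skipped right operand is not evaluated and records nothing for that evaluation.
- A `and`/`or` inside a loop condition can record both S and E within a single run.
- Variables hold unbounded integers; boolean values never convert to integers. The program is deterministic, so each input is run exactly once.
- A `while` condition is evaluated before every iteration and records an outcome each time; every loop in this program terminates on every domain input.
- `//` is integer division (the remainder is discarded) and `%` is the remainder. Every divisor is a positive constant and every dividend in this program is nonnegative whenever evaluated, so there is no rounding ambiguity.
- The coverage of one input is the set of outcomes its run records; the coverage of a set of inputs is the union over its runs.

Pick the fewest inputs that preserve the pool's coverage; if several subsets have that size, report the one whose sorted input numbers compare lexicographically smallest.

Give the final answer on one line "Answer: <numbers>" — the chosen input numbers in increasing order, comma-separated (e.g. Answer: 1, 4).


test 1 (b=3, h=4, t=2) fires B2->E, B1->F, B3->F, B4->T, B7->E, B6->T, B7->E, B6->T, B7->E, B6->T, B7->E, B6->T, B7->E, B6->T, ...; hits B1=F, B2=E, B3=F, B4=T, B6=T, B6=F, B7=S, B7=E, B8=F, B9=E
test 2 (b=3, h=5, t=2) fires B2->E, B1->F, B3->F, B4->T, B7->E, B6->T, B7->E, B6->T, B7->E, B6->T, B7->E, B6->T, B7->E, B6->T, ...; hits B1=F, B2=E, B3=F, B4=T, B6=T, B6=F, B7=S, B7=E, B8=F, B9=E
test 3 (b=6, h=2, t=-3) fires B2->S, B1->F, B3->T, B7->E, B6->T, B7->E, B6->T, B7->E, B6->T, B7->S, B6->F, B9->E, B8->F; hits B1=F, B2=S, B3=T, B6=T, B6=F, B7=S, B7=E, B8=F, B9=E
test 4 (b=3, h=2, t=0) fires B2->E, B1->F, B3->F, B4->F, B5->T, B7->E, B6->F, B9->S, B8->F; hits B1=F, B2=E, B3=F, B4=F, B5=T, B6=F, B7=E, B8=F, B9=S
test 5 (b=6, h=2, t=1) fires B2->S, B1->F, B3->T, B7->E, B6->T, B7->E, B6->T, B7->E, B6->T, B7->S, B6->F, B9->E, B8->F; hits B1=F, B2=S, B3=T, B6=T, B6=F, B7=S, B7=E, B8=F, B9=E
test 6 (b=4, h=4, t=1) fires B2->E, B1->T, B3->F, B4->F, B5->T, B7->E, B6->T, B7->E, B6->T, B7->E, B6->T, B7->E, B6->T, B7->E, ...; hits B1=T, B2=E, B3=F, B4=F, B5=T, B6=T, B6=F, B7=S, B7=E, B8=F, B9=E
test 7 (b=6, h=2, t=-1) fires B2->S, B1->F, B3->T, B7->E, B6->T, B7->E, B6->T, B7->E, B6->T, B7->S, B6->F, B9->E, B8->F; hits B1=F, B2=S, B3=T, B6=T, B6=F, B7=S, B7=E, B8=F, B9=E
test 8 (b=3, h=1, t=2) fires B2->E, B1->F, B3->F, B4->T, B7->E, B6->T, B7->E, B6->T, B7->E, B6->T, B7->E, B6->T, B7->E, B6->T, ...; hits B1=F, B2=E, B3=F, B4=T, B6=T, B6=F, B7=S, B7=E, B8=T, B8=F, B9=S, B9=E
test 9 (b=6, h=3, t=2) fires B2->S, B1->F, B3->T, B7->E, B6->T, B7->E, B6->T, B7->E, B6->T, B7->S, B6->F, B9->E, B8->F; hits B1=F, B2=S, B3=T, B6=T, B6=F, B7=S, B7=E, B8=F, B9=E
test 10 (b=4, h=2, t=0) fires B2->E, B1->T, B3->F, B4->F, B5->T, B7->E, B6->F, B9->S, B8->F; hits B1=T, B2=E, B3=F, B4=F, B5=T, B6=F, B7=E, B8=F, B9=S
pool-wide coverage (17 outcomes): B1=T, B1=F, B2=S, B2=E, B3=T, B3=F, B4=T, B4=F, B5=T, B6=T, B6=F, B7=S, B7=E, B8=T, B8=F, B9=S, B9=E
size 1 is not enough: best union over all size-1 subsets is 12/17
size 2 is not enough: best union over all size-2 subsets is 15/17
at size 3, {3, 6, 8} reaches all 17 outcomes; every lexicographically earlier size-3 subset fails
Answer: 3, 6, 8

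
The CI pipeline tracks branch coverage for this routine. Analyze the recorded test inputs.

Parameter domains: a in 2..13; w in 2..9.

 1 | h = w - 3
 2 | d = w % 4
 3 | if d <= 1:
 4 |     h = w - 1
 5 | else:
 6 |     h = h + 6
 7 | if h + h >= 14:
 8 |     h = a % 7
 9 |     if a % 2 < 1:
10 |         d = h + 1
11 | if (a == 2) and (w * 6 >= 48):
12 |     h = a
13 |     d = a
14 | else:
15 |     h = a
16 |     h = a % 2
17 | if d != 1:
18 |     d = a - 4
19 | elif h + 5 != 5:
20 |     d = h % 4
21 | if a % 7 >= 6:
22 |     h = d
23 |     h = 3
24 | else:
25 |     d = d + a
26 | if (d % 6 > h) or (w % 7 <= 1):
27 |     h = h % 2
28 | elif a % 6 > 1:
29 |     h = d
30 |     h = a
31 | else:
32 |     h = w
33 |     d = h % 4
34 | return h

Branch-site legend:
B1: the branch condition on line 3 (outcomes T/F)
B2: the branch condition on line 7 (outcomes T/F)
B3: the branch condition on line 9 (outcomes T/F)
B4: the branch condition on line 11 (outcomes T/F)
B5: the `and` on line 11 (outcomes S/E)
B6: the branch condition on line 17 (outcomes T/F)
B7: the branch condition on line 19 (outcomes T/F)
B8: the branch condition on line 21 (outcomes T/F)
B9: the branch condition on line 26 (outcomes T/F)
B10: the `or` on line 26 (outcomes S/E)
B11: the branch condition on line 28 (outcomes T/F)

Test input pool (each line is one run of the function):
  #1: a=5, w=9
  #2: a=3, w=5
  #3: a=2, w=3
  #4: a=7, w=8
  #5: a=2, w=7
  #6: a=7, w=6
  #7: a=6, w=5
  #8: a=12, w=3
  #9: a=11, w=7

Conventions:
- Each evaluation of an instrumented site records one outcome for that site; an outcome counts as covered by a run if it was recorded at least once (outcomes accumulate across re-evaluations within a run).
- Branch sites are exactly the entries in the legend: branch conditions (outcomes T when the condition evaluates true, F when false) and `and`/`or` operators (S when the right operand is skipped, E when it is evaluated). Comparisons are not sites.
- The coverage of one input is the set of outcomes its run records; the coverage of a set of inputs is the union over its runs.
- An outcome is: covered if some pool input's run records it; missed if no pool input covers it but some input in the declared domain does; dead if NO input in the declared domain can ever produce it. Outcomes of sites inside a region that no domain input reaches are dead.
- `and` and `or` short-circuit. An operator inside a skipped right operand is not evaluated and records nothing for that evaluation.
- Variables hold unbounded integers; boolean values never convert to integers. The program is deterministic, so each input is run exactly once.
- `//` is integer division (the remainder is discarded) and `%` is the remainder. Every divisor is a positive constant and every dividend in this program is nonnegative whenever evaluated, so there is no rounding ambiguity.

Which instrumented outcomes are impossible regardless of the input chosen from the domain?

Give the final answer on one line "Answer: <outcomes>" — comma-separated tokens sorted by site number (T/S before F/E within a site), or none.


running all 96 domain inputs and tallying outcomes:
  reachable outcomes have witnesses, e.g. B1=T (e.g. a=2, w=4), B1=F (e.g. a=2, w=2), B2=T (e.g. a=2, w=6), B2=F (e.g. a=2, w=2)
Answer: none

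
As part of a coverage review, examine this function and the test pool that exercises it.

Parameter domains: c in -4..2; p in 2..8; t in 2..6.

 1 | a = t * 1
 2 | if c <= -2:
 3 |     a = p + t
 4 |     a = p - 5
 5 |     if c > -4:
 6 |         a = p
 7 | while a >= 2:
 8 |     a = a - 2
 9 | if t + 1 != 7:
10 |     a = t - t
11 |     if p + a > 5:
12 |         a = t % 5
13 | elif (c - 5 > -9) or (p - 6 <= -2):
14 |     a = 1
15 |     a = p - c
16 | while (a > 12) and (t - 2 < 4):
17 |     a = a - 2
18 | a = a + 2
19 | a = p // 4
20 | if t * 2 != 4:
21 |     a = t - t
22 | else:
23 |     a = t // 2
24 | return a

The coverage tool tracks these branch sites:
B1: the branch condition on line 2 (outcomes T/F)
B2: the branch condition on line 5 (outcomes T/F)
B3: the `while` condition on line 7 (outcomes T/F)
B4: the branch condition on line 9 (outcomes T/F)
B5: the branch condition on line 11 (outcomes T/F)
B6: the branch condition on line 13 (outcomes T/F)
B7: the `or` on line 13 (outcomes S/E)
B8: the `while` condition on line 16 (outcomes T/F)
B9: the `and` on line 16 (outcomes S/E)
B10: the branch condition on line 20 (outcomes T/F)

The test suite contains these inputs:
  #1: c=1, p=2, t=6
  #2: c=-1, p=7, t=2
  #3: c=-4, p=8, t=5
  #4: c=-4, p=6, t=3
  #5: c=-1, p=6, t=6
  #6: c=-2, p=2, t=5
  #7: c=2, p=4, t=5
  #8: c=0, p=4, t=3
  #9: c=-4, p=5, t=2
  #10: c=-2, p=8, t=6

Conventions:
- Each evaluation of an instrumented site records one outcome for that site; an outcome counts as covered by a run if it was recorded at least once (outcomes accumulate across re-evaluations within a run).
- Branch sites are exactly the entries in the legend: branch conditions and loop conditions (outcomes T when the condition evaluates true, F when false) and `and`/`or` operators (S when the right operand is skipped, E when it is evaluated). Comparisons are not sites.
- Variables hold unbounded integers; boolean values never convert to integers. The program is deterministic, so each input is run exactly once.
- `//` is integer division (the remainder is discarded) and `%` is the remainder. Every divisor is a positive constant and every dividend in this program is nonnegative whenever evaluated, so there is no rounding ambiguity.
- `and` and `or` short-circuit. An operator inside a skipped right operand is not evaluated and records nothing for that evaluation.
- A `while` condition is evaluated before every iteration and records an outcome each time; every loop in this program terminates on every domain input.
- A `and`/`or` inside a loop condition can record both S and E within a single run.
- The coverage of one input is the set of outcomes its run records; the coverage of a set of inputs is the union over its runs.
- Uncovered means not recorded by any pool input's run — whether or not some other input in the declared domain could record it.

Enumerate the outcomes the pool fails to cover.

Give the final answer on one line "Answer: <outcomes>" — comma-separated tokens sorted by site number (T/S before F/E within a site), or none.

test 1 (c=1, p=2, t=6) fires B1->F, B3->T, B3->T, B3->T, B3->F, B4->F, B7->S, B6->T, B9->S, B8->F, B10->T; hits B1=F, B3=T, B3=F, B4=F, B6=T, B7=S, B8=F, B9=S, B10=T
test 2 (c=-1, p=7, t=2) fires B1->F, B3->T, B3->F, B4->T, B5->T, B9->S, B8->F, B10->F; hits B1=F, B3=T, B3=F, B4=T, B5=T, B8=F, B9=S, B10=F
test 3 (c=-4, p=8, t=5) fires B1->T, B2->F, B3->T, B3->F, B4->T, B5->T, B9->S, B8->F, B10->T; hits B1=T, B2=F, B3=T, B3=F, B4=T, B5=T, B8=F, B9=S, B10=T
test 4 (c=-4, p=6, t=3) fires B1->T, B2->F, B3->F, B4->T, B5->T, B9->S, B8->F, B10->T; hits B1=T, B2=F, B3=F, B4=T, B5=T, B8=F, B9=S, B10=T
test 5 (c=-1, p=6, t=6) fires B1->F, B3->T, B3->T, B3->T, B3->F, B4->F, B7->S, B6->T, B9->S, B8->F, B10->T; hits B1=F, B3=T, B3=F, B4=F, B6=T, B7=S, B8=F, B9=S, B10=T
test 6 (c=-2, p=2, t=5) fires B1->T, B2->T, B3->T, B3->F, B4->T, B5->F, B9->S, B8->F, B10->T; hits B1=T, B2=T, B3=T, B3=F, B4=T, B5=F, B8=F, B9=S, B10=T
test 7 (c=2, p=4, t=5) fires B1->F, B3->T, B3->T, B3->F, B4->T, B5->F, B9->S, B8->F, B10->T; hits B1=F, B3=T, B3=F, B4=T, B5=F, B8=F, B9=S, B10=T
test 8 (c=0, p=4, t=3) fires B1->F, B3->T, B3->F, B4->T, B5->F, B9->S, B8->F, B10->T; hits B1=F, B3=T, B3=F, B4=T, B5=F, B8=F, B9=S, B10=T
test 9 (c=-4, p=5, t=2) fires B1->T, B2->F, B3->F, B4->T, B5->F, B9->S, B8->F, B10->F; hits B1=T, B2=F, B3=F, B4=T, B5=F, B8=F, B9=S, B10=F
test 10 (c=-2, p=8, t=6) fires B1->T, B2->T, B3->T, B3->T, B3->T, B3->T, B3->F, B4->F, B7->S, B6->T, B9->S, B8->F, B10->T; hits B1=T, B2=T, B3=T, B3=F, B4=F, B6=T, B7=S, B8=F, B9=S, B10=T
union over the pool: B1=T, B1=F, B2=T, B2=F, B3=T, B3=F, B4=T, B4=F, B5=T, B5=F, B6=T, B7=S, B8=F, B9=S, B10=T, B10=F
uncovered (4 of 20): B6=F, B7=E, B8=T, B9=E

Answer: B6=F, B7=E, B8=T, B9=E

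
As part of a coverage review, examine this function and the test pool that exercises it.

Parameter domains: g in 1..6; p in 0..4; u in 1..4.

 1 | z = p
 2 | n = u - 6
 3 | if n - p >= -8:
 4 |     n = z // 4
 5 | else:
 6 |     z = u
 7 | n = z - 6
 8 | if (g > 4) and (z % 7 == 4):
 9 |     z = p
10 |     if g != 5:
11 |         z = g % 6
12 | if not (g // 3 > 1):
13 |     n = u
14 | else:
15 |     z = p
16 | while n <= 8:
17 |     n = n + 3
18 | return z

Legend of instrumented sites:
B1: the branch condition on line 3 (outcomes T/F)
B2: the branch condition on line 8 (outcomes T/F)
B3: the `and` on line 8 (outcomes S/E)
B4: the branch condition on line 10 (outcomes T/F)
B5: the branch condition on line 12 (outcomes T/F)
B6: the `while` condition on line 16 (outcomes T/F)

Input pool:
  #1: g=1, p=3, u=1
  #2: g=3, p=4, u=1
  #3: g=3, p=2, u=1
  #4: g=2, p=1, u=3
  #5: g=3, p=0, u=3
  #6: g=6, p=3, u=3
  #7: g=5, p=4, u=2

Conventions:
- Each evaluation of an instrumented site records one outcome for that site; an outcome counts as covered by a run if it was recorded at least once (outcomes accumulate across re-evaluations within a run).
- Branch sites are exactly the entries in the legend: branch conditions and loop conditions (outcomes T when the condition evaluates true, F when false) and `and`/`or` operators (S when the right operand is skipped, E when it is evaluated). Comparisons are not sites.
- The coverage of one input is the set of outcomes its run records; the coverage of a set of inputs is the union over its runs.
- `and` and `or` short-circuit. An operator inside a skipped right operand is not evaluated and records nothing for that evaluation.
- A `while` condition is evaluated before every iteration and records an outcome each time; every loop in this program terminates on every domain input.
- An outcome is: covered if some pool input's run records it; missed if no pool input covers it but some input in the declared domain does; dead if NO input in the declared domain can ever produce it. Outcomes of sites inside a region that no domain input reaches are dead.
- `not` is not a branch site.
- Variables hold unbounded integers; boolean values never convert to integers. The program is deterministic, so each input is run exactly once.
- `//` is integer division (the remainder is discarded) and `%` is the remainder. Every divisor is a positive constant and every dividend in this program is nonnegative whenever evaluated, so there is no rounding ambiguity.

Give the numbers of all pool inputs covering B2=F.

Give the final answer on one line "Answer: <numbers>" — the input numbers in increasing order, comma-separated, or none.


input #1 (g=1, p=3, u=1): produces B2=F
input #2 (g=3, p=4, u=1): produces B2=F
input #3 (g=3, p=2, u=1): produces B2=F
input #4 (g=2, p=1, u=3): produces B2=F
input #5 (g=3, p=0, u=3): produces B2=F
input #6 (g=6, p=3, u=3): produces B2=F
input #7 (g=5, p=4, u=2): does not produce B2=F
Answer: 1, 2, 3, 4, 5, 6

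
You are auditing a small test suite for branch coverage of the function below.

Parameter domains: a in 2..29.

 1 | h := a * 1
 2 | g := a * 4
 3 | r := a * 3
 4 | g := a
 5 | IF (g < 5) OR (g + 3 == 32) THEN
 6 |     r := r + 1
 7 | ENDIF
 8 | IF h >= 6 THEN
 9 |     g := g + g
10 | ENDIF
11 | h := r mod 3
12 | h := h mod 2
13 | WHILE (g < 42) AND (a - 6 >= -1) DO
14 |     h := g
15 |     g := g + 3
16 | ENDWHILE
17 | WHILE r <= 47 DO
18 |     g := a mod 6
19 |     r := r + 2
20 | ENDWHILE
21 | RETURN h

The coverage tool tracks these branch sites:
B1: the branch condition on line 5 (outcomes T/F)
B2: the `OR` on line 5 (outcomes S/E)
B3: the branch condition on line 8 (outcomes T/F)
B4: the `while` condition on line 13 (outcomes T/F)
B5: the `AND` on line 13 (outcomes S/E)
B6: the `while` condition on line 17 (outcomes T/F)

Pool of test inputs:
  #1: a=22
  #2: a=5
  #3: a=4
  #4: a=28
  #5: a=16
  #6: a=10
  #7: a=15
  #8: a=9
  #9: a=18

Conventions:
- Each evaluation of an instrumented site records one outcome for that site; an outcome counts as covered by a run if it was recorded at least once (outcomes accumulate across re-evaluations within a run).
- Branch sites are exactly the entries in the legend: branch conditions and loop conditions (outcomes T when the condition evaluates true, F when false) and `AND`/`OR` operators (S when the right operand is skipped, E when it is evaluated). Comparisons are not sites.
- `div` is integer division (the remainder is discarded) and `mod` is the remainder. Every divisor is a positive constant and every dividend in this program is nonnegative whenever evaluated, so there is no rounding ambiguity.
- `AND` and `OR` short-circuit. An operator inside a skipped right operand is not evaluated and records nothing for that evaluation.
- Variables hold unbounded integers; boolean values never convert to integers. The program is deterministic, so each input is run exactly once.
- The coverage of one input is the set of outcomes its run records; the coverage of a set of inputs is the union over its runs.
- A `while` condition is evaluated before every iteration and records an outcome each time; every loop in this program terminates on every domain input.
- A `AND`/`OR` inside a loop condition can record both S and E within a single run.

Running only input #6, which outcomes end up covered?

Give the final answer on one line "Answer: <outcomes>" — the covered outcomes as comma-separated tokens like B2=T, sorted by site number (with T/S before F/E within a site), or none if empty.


Event log for input #6 (a=10):
  B2->E, B1->F, B3->T, B5->E, B4->T, B5->E, B4->T, B5->E, B4->T, B5->E
  B4->T, B5->E, B4->T, B5->E, B4->T, B5->E, B4->T, B5->E, B4->T, B5->S
  B4->F, B6->T, B6->T, B6->T, B6->T, B6->T, B6->T, B6->T, B6->T, B6->T
  B6->F
collecting distinct outcomes: B1=F, B2=E, B3=T, B4=T, B4=F, B5=S, B5=E, B6=T, B6=F
Answer: B1=F, B2=E, B3=T, B4=T, B4=F, B5=S, B5=E, B6=T, B6=F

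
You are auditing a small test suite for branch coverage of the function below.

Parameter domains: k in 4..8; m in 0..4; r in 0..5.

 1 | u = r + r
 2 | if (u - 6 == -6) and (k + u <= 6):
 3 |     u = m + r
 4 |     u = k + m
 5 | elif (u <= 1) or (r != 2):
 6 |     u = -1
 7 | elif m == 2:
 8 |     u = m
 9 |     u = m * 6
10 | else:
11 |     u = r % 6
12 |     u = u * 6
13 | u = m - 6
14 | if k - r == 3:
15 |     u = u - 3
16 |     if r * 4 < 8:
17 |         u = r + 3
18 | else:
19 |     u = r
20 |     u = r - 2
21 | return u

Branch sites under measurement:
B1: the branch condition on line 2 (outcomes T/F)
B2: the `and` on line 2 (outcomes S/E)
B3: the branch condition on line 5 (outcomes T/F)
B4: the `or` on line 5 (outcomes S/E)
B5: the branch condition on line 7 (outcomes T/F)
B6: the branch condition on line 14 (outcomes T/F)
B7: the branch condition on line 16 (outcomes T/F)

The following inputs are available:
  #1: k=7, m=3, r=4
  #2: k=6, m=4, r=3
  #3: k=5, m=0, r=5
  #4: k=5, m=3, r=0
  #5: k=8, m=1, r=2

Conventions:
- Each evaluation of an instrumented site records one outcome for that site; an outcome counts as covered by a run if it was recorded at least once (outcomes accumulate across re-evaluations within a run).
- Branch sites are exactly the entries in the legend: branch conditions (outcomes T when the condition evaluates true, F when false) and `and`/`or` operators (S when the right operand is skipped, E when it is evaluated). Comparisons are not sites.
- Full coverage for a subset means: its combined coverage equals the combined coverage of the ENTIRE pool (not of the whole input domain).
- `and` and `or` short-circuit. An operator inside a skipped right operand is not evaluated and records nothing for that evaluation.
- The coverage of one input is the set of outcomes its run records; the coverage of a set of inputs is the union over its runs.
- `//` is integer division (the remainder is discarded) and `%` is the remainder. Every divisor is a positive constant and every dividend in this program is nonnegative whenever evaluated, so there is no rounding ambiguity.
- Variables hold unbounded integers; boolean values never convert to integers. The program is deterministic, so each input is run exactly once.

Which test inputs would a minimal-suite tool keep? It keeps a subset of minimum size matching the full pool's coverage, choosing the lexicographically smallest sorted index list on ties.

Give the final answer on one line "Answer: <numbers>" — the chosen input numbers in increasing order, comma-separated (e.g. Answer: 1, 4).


run #1 (k=7, m=3, r=4) runs B2->S, B1->F, B4->E, B3->T, B6->T, B7->F; records B1=F, B2=S, B3=T, B4=E, B6=T, B7=F
run #2 (k=6, m=4, r=3) runs B2->S, B1->F, B4->E, B3->T, B6->T, B7->F; records B1=F, B2=S, B3=T, B4=E, B6=T, B7=F
run #3 (k=5, m=0, r=5) runs B2->S, B1->F, B4->E, B3->T, B6->F; records B1=F, B2=S, B3=T, B4=E, B6=F
run #4 (k=5, m=3, r=0) runs B2->E, B1->T, B6->F; records B1=T, B2=E, B6=F
run #5 (k=8, m=1, r=2) runs B2->S, B1->F, B4->E, B3->F, B5->F, B6->F; records B1=F, B2=S, B3=F, B4=E, B5=F, B6=F
pool-wide coverage (11 outcomes): B1=T, B1=F, B2=S, B2=E, B3=T, B3=F, B4=E, B5=F, B6=T, B6=F, B7=F
no size-1 subset reaches all 11 outcomes (best union: 6/11)
no size-2 subset reaches all 11 outcomes (best union: 9/11)
inputs {1, 4, 5} (size 3) cover everything; no size-3 subset with a lexicographically smaller index list covers all 11
Answer: 1, 4, 5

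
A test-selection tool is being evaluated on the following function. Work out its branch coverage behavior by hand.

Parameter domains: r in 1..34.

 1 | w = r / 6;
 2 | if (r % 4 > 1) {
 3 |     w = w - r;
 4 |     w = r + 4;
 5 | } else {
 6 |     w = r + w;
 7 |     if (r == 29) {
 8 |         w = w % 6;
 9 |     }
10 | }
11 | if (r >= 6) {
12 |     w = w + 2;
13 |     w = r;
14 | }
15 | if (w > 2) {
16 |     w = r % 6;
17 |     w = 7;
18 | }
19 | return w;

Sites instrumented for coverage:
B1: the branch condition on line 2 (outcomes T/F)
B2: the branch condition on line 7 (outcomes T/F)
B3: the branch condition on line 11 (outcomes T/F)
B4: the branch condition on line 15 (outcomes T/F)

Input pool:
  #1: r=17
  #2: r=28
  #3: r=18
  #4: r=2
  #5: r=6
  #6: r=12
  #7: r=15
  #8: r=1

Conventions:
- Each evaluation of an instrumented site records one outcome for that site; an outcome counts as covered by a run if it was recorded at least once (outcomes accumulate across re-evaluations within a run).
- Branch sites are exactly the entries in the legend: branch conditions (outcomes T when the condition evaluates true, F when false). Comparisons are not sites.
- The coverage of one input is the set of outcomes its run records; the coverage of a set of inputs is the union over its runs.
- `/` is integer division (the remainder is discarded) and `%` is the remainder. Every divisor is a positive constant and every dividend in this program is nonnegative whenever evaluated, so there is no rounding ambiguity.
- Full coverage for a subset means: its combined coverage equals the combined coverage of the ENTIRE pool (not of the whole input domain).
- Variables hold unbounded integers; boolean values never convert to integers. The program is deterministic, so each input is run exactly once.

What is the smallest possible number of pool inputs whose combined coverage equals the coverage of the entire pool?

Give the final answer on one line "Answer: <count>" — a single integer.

test 1 (r=17) hits B1=F, B2=F, B3=T, B4=T
test 2 (r=28) hits B1=F, B2=F, B3=T, B4=T
test 3 (r=18) hits B1=T, B3=T, B4=T
test 4 (r=2) hits B1=T, B3=F, B4=T
test 5 (r=6) hits B1=T, B3=T, B4=T
test 6 (r=12) hits B1=F, B2=F, B3=T, B4=T
test 7 (r=15) hits B1=T, B3=T, B4=T
test 8 (r=1) hits B1=F, B2=F, B3=F, B4=F
the full pool covers 7 outcomes: B1=T, B1=F, B2=F, B3=T, B3=F, B4=T, B4=F
size 1 is not enough: best union over all size-1 subsets is 4/7
size 2: inputs {3, 8} cover all 7 outcomes, and no lexicographically smaller subset of this size does

Answer: 2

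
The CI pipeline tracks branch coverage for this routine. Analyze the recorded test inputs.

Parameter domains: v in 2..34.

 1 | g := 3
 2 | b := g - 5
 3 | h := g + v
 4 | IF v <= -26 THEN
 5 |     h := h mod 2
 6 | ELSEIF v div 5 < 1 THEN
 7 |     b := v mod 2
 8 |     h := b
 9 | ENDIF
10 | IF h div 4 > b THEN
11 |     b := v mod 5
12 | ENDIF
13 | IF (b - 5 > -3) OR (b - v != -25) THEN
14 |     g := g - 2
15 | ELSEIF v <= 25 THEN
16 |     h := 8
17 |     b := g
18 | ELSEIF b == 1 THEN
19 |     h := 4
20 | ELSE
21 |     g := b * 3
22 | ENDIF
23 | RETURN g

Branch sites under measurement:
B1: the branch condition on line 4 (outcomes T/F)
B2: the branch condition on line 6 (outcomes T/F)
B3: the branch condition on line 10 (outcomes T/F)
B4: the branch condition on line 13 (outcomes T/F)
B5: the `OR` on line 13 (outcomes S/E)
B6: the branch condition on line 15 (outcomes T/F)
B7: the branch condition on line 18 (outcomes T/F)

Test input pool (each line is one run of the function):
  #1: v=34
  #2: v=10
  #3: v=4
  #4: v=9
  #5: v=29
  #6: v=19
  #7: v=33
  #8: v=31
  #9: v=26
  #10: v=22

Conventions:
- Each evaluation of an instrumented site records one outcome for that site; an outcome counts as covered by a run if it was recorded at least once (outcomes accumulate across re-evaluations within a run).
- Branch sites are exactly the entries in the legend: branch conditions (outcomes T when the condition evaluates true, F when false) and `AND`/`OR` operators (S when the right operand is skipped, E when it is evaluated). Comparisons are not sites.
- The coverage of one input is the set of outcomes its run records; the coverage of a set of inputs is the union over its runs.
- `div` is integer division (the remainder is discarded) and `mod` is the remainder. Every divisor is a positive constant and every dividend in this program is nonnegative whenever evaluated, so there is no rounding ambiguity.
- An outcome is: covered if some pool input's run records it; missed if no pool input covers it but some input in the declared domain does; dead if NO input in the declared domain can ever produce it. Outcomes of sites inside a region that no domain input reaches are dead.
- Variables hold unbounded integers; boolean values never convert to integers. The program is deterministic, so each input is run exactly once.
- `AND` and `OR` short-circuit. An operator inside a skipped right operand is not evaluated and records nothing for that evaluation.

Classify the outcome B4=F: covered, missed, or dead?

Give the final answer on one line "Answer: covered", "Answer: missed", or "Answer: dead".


B4=F is recorded by pool input(s) 9 -> covered
Answer: covered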